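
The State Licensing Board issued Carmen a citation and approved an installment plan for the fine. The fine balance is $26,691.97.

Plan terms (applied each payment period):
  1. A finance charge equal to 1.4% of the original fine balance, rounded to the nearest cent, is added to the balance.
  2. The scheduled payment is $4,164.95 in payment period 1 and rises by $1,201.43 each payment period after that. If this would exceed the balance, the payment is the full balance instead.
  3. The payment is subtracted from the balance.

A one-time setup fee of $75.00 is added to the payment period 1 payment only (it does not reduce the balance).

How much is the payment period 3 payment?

Payment period 1: $26,691.97 +$373.69 interest = $27,065.66; pay $4,164.95 (+ $75.00 fee) → $22,900.71
Payment period 2: $22,900.71 +$373.69 interest = $23,274.40; pay $5,366.38 → $17,908.02
Payment period 3: $17,908.02 +$373.69 interest = $18,281.71; pay $6,567.81 → $11,713.90

$6,567.81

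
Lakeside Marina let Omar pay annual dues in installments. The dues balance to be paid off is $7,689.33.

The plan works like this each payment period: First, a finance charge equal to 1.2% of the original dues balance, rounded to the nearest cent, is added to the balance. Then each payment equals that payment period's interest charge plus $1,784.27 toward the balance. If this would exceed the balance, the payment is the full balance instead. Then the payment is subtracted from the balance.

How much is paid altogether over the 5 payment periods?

$8,150.68

# | Opening | Interest | Payment | End bal
1 | $7,689.33 | $92.27 | $1,876.54 | $5,905.06
2 | $5,905.06 | $92.27 | $1,876.54 | $4,120.79
3 | $4,120.79 | $92.27 | $1,876.54 | $2,336.52
4 | $2,336.52 | $92.27 | $1,876.54 | $552.25
5 | $552.25 | $92.27 | $644.52 | $0.00
Total paid: $8,150.68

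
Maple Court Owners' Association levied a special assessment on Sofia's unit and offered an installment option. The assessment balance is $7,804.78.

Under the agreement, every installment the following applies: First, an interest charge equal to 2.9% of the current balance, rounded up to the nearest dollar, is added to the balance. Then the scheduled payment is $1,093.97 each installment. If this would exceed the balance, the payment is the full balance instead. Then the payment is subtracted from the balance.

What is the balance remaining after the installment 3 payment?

Installment 1: $7,804.78 +$227.00 interest = $8,031.78; pay $1,093.97 → $6,937.81
Installment 2: $6,937.81 +$202.00 interest = $7,139.81; pay $1,093.97 → $6,045.84
Installment 3: $6,045.84 +$176.00 interest = $6,221.84; pay $1,093.97 → $5,127.87

$5,127.87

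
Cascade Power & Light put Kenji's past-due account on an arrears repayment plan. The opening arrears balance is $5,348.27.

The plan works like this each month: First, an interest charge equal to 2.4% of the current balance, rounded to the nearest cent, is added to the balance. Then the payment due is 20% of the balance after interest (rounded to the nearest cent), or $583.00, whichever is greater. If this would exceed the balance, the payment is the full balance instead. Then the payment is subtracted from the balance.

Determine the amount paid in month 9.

# | Opening | Interest | Payment | End bal
1 | $5,348.27 | $128.36 | $1,095.33 | $4,381.30
2 | $4,381.30 | $105.15 | $897.29 | $3,589.16
3 | $3,589.16 | $86.14 | $735.06 | $2,940.24
4 | $2,940.24 | $70.57 | $602.16 | $2,408.65
5 | $2,408.65 | $57.81 | $583.00 | $1,883.46
6 | $1,883.46 | $45.20 | $583.00 | $1,345.66
7 | $1,345.66 | $32.30 | $583.00 | $794.96
8 | $794.96 | $19.08 | $583.00 | $231.04
9 | $231.04 | $5.54 | $236.58 | $0.00

$236.58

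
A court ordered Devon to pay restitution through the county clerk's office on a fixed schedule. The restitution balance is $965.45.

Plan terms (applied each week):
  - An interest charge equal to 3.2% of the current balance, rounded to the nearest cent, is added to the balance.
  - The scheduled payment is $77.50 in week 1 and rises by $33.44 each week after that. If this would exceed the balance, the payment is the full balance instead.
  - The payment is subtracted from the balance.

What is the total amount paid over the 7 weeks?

$1,109.99

Week 1: opening $965.45; interest $30.89 → $996.34; payment $77.50; balance $918.84
Week 2: opening $918.84; interest $29.40 → $948.24; payment $110.94; balance $837.30
Week 3: opening $837.30; interest $26.79 → $864.09; payment $144.38; balance $719.71
Week 4: opening $719.71; interest $23.03 → $742.74; payment $177.82; balance $564.92
Week 5: opening $564.92; interest $18.08 → $583.00; payment $211.26; balance $371.74
Week 6: opening $371.74; interest $11.90 → $383.64; payment $244.70; balance $138.94
Week 7: opening $138.94; interest $4.45 → $143.39; payment $143.39; balance $0.00
Total paid: $1,109.99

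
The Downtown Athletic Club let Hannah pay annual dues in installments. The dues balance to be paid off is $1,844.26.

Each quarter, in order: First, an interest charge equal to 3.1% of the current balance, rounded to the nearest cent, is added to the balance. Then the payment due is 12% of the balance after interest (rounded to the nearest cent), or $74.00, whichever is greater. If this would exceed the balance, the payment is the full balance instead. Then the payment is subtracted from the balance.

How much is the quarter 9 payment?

$104.76

Quarter 1: opening $1,844.26; interest $57.17 → $1,901.43; payment $228.17; balance $1,673.26
Quarter 2: opening $1,673.26; interest $51.87 → $1,725.13; payment $207.02; balance $1,518.11
Quarter 3: opening $1,518.11; interest $47.06 → $1,565.17; payment $187.82; balance $1,377.35
Quarter 4: opening $1,377.35; interest $42.70 → $1,420.05; payment $170.41; balance $1,249.64
Quarter 5: opening $1,249.64; interest $38.74 → $1,288.38; payment $154.61; balance $1,133.77
Quarter 6: opening $1,133.77; interest $35.15 → $1,168.92; payment $140.27; balance $1,028.65
Quarter 7: opening $1,028.65; interest $31.89 → $1,060.54; payment $127.26; balance $933.28
Quarter 8: opening $933.28; interest $28.93 → $962.21; payment $115.47; balance $846.74
Quarter 9: opening $846.74; interest $26.25 → $872.99; payment $104.76; balance $768.23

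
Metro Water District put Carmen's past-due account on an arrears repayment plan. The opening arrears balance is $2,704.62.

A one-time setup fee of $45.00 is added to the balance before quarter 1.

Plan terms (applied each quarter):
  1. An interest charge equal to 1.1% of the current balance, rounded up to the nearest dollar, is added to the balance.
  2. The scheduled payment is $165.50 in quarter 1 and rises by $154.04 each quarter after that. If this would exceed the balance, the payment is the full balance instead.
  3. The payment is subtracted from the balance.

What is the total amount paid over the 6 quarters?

$2,876.62

Quarter 1: $2,749.62 +$31.00 interest = $2,780.62; pay $165.50 → $2,615.12
Quarter 2: $2,615.12 +$29.00 interest = $2,644.12; pay $319.54 → $2,324.58
Quarter 3: $2,324.58 +$26.00 interest = $2,350.58; pay $473.58 → $1,877.00
Quarter 4: $1,877.00 +$21.00 interest = $1,898.00; pay $627.62 → $1,270.38
Quarter 5: $1,270.38 +$14.00 interest = $1,284.38; pay $781.66 → $502.72
Quarter 6: $502.72 +$6.00 interest = $508.72; pay $508.72 → $0.00
Total paid: $2,876.62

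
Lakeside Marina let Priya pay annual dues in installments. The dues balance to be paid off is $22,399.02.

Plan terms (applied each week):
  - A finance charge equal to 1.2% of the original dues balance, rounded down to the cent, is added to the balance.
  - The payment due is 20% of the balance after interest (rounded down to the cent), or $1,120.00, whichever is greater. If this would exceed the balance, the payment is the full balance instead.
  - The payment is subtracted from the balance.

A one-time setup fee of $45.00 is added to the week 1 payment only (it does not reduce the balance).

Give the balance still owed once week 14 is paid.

$0.00

Week 1: $22,399.02 +$268.78 interest = $22,667.80; pay $4,533.56 (+ $45.00 fee) → $18,134.24
Week 2: $18,134.24 +$268.78 interest = $18,403.02; pay $3,680.60 → $14,722.42
Week 3: $14,722.42 +$268.78 interest = $14,991.20; pay $2,998.24 → $11,992.96
Week 4: $11,992.96 +$268.78 interest = $12,261.74; pay $2,452.34 → $9,809.40
Week 5: $9,809.40 +$268.78 interest = $10,078.18; pay $2,015.63 → $8,062.55
Week 6: $8,062.55 +$268.78 interest = $8,331.33; pay $1,666.26 → $6,665.07
Week 7: $6,665.07 +$268.78 interest = $6,933.85; pay $1,386.77 → $5,547.08
Week 8: $5,547.08 +$268.78 interest = $5,815.86; pay $1,163.17 → $4,652.69
Week 9: $4,652.69 +$268.78 interest = $4,921.47; pay $1,120.00 → $3,801.47
Week 10: $3,801.47 +$268.78 interest = $4,070.25; pay $1,120.00 → $2,950.25
Week 11: $2,950.25 +$268.78 interest = $3,219.03; pay $1,120.00 → $2,099.03
Week 12: $2,099.03 +$268.78 interest = $2,367.81; pay $1,120.00 → $1,247.81
Week 13: $1,247.81 +$268.78 interest = $1,516.59; pay $1,120.00 → $396.59
Week 14: $396.59 +$268.78 interest = $665.37; pay $665.37 → $0.00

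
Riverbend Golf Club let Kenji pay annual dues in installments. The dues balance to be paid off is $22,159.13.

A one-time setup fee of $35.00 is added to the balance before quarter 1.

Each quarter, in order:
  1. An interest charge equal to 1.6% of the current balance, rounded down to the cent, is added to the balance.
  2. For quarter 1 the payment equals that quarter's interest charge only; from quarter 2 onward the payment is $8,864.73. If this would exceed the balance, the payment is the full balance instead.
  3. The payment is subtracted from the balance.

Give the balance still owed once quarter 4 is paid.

$0.00

# | Opening | Interest | Payment | End bal
1 | $22,194.13 | $355.10 | $355.10 | $22,194.13
2 | $22,194.13 | $355.10 | $8,864.73 | $13,684.50
3 | $13,684.50 | $218.95 | $8,864.73 | $5,038.72
4 | $5,038.72 | $80.61 | $5,119.33 | $0.00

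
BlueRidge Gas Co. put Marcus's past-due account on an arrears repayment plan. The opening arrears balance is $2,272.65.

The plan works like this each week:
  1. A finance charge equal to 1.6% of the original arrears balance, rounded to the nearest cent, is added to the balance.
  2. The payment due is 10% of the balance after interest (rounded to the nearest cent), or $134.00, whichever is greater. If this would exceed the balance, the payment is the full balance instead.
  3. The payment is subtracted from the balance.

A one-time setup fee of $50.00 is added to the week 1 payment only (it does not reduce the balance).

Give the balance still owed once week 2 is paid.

Week 1: opening $2,272.65; interest $36.36 → $2,309.01; payment $230.90 (+ $50.00 fee); balance $2,078.11
Week 2: opening $2,078.11; interest $36.36 → $2,114.47; payment $211.45; balance $1,903.02

$1,903.02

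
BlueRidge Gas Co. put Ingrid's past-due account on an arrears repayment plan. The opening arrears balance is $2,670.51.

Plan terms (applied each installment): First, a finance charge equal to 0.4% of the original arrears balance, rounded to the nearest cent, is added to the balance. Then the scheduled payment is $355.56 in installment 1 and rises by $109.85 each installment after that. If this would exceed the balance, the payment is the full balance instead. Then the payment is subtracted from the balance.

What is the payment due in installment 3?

# | Opening | Interest | Payment | End bal
1 | $2,670.51 | $10.68 | $355.56 | $2,325.63
2 | $2,325.63 | $10.68 | $465.41 | $1,870.90
3 | $1,870.90 | $10.68 | $575.26 | $1,306.32

$575.26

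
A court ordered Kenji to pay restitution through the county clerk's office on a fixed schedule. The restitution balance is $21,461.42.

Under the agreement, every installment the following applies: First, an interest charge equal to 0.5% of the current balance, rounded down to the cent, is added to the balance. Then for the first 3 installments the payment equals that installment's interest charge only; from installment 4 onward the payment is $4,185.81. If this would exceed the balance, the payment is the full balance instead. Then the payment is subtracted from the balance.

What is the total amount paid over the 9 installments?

$22,119.20

Installment 1: opening $21,461.42; interest $107.30 → $21,568.72; payment $107.30; balance $21,461.42
Installment 2: opening $21,461.42; interest $107.30 → $21,568.72; payment $107.30; balance $21,461.42
Installment 3: opening $21,461.42; interest $107.30 → $21,568.72; payment $107.30; balance $21,461.42
Installment 4: opening $21,461.42; interest $107.30 → $21,568.72; payment $4,185.81; balance $17,382.91
Installment 5: opening $17,382.91; interest $86.91 → $17,469.82; payment $4,185.81; balance $13,284.01
Installment 6: opening $13,284.01; interest $66.42 → $13,350.43; payment $4,185.81; balance $9,164.62
Installment 7: opening $9,164.62; interest $45.82 → $9,210.44; payment $4,185.81; balance $5,024.63
Installment 8: opening $5,024.63; interest $25.12 → $5,049.75; payment $4,185.81; balance $863.94
Installment 9: opening $863.94; interest $4.31 → $868.25; payment $868.25; balance $0.00
Total paid: $22,119.20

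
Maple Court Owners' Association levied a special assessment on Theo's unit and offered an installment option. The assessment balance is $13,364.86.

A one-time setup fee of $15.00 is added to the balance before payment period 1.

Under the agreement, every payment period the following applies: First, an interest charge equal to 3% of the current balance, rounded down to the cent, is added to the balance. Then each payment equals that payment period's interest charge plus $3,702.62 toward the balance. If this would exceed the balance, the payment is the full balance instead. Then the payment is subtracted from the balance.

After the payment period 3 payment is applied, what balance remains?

$2,272.00

Payment period 1: opening $13,379.86; interest $401.39 → $13,781.25; payment $4,104.01; balance $9,677.24
Payment period 2: opening $9,677.24; interest $290.31 → $9,967.55; payment $3,992.93; balance $5,974.62
Payment period 3: opening $5,974.62; interest $179.23 → $6,153.85; payment $3,881.85; balance $2,272.00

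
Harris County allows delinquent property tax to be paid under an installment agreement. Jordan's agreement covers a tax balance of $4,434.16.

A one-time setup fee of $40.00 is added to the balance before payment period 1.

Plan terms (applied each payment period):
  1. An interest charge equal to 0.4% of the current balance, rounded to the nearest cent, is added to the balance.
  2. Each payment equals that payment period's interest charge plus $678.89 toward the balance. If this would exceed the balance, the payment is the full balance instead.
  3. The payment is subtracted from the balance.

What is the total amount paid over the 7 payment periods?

Payment period 1: opening $4,474.16; interest $17.90 → $4,492.06; payment $696.79; balance $3,795.27
Payment period 2: opening $3,795.27; interest $15.18 → $3,810.45; payment $694.07; balance $3,116.38
Payment period 3: opening $3,116.38; interest $12.47 → $3,128.85; payment $691.36; balance $2,437.49
Payment period 4: opening $2,437.49; interest $9.75 → $2,447.24; payment $688.64; balance $1,758.60
Payment period 5: opening $1,758.60; interest $7.03 → $1,765.63; payment $685.92; balance $1,079.71
Payment period 6: opening $1,079.71; interest $4.32 → $1,084.03; payment $683.21; balance $400.82
Payment period 7: opening $400.82; interest $1.60 → $402.42; payment $402.42; balance $0.00
Total paid: $4,542.41

$4,542.41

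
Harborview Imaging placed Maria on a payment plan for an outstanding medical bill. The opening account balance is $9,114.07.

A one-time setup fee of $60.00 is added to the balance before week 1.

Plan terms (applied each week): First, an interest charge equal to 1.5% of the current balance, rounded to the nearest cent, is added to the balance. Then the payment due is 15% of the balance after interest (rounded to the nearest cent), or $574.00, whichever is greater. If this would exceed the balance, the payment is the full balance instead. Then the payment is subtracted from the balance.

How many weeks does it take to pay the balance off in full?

13

Week 1: $9,174.07 +$137.61 interest = $9,311.68; pay $1,396.75 → $7,914.93
Week 2: $7,914.93 +$118.72 interest = $8,033.65; pay $1,205.05 → $6,828.60
Week 3: $6,828.60 +$102.43 interest = $6,931.03; pay $1,039.65 → $5,891.38
Week 4: $5,891.38 +$88.37 interest = $5,979.75; pay $896.96 → $5,082.79
Week 5: $5,082.79 +$76.24 interest = $5,159.03; pay $773.85 → $4,385.18
Week 6: $4,385.18 +$65.78 interest = $4,450.96; pay $667.64 → $3,783.32
Week 7: $3,783.32 +$56.75 interest = $3,840.07; pay $576.01 → $3,264.06
Week 8: $3,264.06 +$48.96 interest = $3,313.02; pay $574.00 → $2,739.02
Week 9: $2,739.02 +$41.09 interest = $2,780.11; pay $574.00 → $2,206.11
Week 10: $2,206.11 +$33.09 interest = $2,239.20; pay $574.00 → $1,665.20
Week 11: $1,665.20 +$24.98 interest = $1,690.18; pay $574.00 → $1,116.18
Week 12: $1,116.18 +$16.74 interest = $1,132.92; pay $574.00 → $558.92
Week 13: $558.92 +$8.38 interest = $567.30; pay $567.30 → $0.00
Balance reaches $0.00 in week 13.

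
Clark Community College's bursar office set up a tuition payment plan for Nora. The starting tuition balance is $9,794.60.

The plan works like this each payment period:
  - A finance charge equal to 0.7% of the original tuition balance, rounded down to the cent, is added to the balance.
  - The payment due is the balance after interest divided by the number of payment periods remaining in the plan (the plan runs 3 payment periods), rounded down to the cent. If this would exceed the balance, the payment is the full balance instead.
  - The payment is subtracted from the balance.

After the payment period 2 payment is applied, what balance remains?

$3,322.00

Payment period 1: opening $9,794.60; interest $68.56 → $9,863.16; payment $3,287.72; balance $6,575.44
Payment period 2: opening $6,575.44; interest $68.56 → $6,644.00; payment $3,322.00; balance $3,322.00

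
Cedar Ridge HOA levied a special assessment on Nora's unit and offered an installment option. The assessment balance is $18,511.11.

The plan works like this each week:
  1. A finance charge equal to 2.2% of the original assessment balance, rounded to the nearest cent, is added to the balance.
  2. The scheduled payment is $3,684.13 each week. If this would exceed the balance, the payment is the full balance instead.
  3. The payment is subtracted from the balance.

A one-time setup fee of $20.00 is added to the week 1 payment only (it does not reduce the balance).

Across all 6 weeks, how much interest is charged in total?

$2,443.44

Week 1: opening $18,511.11; interest $407.24 → $18,918.35; payment $3,684.13 (+ $20.00 fee); balance $15,234.22
Week 2: opening $15,234.22; interest $407.24 → $15,641.46; payment $3,684.13; balance $11,957.33
Week 3: opening $11,957.33; interest $407.24 → $12,364.57; payment $3,684.13; balance $8,680.44
Week 4: opening $8,680.44; interest $407.24 → $9,087.68; payment $3,684.13; balance $5,403.55
Week 5: opening $5,403.55; interest $407.24 → $5,810.79; payment $3,684.13; balance $2,126.66
Week 6: opening $2,126.66; interest $407.24 → $2,533.90; payment $2,533.90; balance $0.00
Total interest: $407.24 + $407.24 + $407.24 + $407.24 + $407.24 + $407.24 = $2,443.44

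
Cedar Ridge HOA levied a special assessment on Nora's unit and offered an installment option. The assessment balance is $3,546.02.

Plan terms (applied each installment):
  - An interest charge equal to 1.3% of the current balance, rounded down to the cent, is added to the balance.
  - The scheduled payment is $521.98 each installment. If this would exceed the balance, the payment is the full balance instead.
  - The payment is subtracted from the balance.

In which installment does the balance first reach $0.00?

Installment 1: opening $3,546.02; interest $46.09 → $3,592.11; payment $521.98; balance $3,070.13
Installment 2: opening $3,070.13; interest $39.91 → $3,110.04; payment $521.98; balance $2,588.06
Installment 3: opening $2,588.06; interest $33.64 → $2,621.70; payment $521.98; balance $2,099.72
Installment 4: opening $2,099.72; interest $27.29 → $2,127.01; payment $521.98; balance $1,605.03
Installment 5: opening $1,605.03; interest $20.86 → $1,625.89; payment $521.98; balance $1,103.91
Installment 6: opening $1,103.91; interest $14.35 → $1,118.26; payment $521.98; balance $596.28
Installment 7: opening $596.28; interest $7.75 → $604.03; payment $521.98; balance $82.05
Installment 8: opening $82.05; interest $1.06 → $83.11; payment $83.11; balance $0.00
Balance reaches $0.00 in installment 8.

8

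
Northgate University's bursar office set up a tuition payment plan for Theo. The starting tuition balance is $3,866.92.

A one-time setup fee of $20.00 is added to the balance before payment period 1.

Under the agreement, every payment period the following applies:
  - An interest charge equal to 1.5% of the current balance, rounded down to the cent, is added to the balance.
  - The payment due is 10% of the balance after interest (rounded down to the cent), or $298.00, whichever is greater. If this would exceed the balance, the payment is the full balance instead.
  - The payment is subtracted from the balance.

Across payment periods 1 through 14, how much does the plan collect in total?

$4,316.65

Payment period 1: opening $3,886.92; interest $58.30 → $3,945.22; payment $394.52; balance $3,550.70
Payment period 2: opening $3,550.70; interest $53.26 → $3,603.96; payment $360.39; balance $3,243.57
Payment period 3: opening $3,243.57; interest $48.65 → $3,292.22; payment $329.22; balance $2,963.00
Payment period 4: opening $2,963.00; interest $44.44 → $3,007.44; payment $300.74; balance $2,706.70
Payment period 5: opening $2,706.70; interest $40.60 → $2,747.30; payment $298.00; balance $2,449.30
Payment period 6: opening $2,449.30; interest $36.73 → $2,486.03; payment $298.00; balance $2,188.03
Payment period 7: opening $2,188.03; interest $32.82 → $2,220.85; payment $298.00; balance $1,922.85
Payment period 8: opening $1,922.85; interest $28.84 → $1,951.69; payment $298.00; balance $1,653.69
Payment period 9: opening $1,653.69; interest $24.80 → $1,678.49; payment $298.00; balance $1,380.49
Payment period 10: opening $1,380.49; interest $20.70 → $1,401.19; payment $298.00; balance $1,103.19
Payment period 11: opening $1,103.19; interest $16.54 → $1,119.73; payment $298.00; balance $821.73
Payment period 12: opening $821.73; interest $12.32 → $834.05; payment $298.00; balance $536.05
Payment period 13: opening $536.05; interest $8.04 → $544.09; payment $298.00; balance $246.09
Payment period 14: opening $246.09; interest $3.69 → $249.78; payment $249.78; balance $0.00
Total paid: $4,316.65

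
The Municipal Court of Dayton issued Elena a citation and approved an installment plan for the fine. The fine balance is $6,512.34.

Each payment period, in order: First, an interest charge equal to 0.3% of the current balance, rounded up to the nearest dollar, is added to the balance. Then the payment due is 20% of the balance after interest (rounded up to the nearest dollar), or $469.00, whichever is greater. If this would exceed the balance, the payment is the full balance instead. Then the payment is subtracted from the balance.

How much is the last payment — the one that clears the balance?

$311.34

Payment period 1: opening $6,512.34; interest $20.00 → $6,532.34; payment $1,307.00; balance $5,225.34
Payment period 2: opening $5,225.34; interest $16.00 → $5,241.34; payment $1,049.00; balance $4,192.34
Payment period 3: opening $4,192.34; interest $13.00 → $4,205.34; payment $842.00; balance $3,363.34
Payment period 4: opening $3,363.34; interest $11.00 → $3,374.34; payment $675.00; balance $2,699.34
Payment period 5: opening $2,699.34; interest $9.00 → $2,708.34; payment $542.00; balance $2,166.34
Payment period 6: opening $2,166.34; interest $7.00 → $2,173.34; payment $469.00; balance $1,704.34
Payment period 7: opening $1,704.34; interest $6.00 → $1,710.34; payment $469.00; balance $1,241.34
Payment period 8: opening $1,241.34; interest $4.00 → $1,245.34; payment $469.00; balance $776.34
Payment period 9: opening $776.34; interest $3.00 → $779.34; payment $469.00; balance $310.34
Payment period 10: opening $310.34; interest $1.00 → $311.34; payment $311.34; balance $0.00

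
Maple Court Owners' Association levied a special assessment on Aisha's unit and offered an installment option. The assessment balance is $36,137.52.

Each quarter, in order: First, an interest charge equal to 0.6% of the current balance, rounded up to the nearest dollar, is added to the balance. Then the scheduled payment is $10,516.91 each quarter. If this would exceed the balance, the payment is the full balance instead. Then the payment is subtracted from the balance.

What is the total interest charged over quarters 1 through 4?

$497.00

# | Opening | Interest | Payment | End bal
1 | $36,137.52 | $217.00 | $10,516.91 | $25,837.61
2 | $25,837.61 | $156.00 | $10,516.91 | $15,476.70
3 | $15,476.70 | $93.00 | $10,516.91 | $5,052.79
4 | $5,052.79 | $31.00 | $5,083.79 | $0.00
Total interest: $217.00 + $156.00 + $93.00 + $31.00 = $497.00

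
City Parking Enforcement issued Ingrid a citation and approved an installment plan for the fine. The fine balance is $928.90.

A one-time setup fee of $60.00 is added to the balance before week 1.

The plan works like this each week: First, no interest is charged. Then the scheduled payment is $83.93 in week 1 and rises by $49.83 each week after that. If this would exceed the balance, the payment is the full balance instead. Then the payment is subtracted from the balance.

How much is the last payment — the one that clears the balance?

# | Opening | Payment | End bal
1 | $988.90 | $83.93 | $904.97
2 | $904.97 | $133.76 | $771.21
3 | $771.21 | $183.59 | $587.62
4 | $587.62 | $233.42 | $354.20
5 | $354.20 | $283.25 | $70.95
6 | $70.95 | $70.95 | $0.00

$70.95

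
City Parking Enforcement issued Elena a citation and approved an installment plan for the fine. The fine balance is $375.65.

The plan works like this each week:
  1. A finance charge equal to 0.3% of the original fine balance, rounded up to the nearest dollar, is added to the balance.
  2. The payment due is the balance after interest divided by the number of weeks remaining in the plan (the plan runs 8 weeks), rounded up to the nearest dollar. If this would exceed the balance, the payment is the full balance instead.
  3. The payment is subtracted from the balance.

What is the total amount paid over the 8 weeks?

$391.65

Week 1: opening $375.65; interest $2.00 → $377.65; payment $48.00; balance $329.65
Week 2: opening $329.65; interest $2.00 → $331.65; payment $48.00; balance $283.65
Week 3: opening $283.65; interest $2.00 → $285.65; payment $48.00; balance $237.65
Week 4: opening $237.65; interest $2.00 → $239.65; payment $48.00; balance $191.65
Week 5: opening $191.65; interest $2.00 → $193.65; payment $49.00; balance $144.65
Week 6: opening $144.65; interest $2.00 → $146.65; payment $49.00; balance $97.65
Week 7: opening $97.65; interest $2.00 → $99.65; payment $50.00; balance $49.65
Week 8: opening $49.65; interest $2.00 → $51.65; payment $51.65; balance $0.00
Total paid: $391.65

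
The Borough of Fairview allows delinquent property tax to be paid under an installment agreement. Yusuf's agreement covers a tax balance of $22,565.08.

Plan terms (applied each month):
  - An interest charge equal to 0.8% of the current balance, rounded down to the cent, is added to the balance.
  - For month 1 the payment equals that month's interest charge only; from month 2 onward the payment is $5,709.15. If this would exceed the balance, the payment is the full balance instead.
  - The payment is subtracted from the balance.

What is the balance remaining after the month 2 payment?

$17,036.45

Month 1: $22,565.08 +$180.52 interest = $22,745.60; pay $180.52 → $22,565.08
Month 2: $22,565.08 +$180.52 interest = $22,745.60; pay $5,709.15 → $17,036.45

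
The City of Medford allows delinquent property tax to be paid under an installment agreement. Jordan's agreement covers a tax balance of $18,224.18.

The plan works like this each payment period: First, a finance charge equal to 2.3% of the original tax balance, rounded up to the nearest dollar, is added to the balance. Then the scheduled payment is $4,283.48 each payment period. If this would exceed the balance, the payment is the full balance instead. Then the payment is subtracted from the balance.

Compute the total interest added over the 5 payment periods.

$2,100.00

Payment period 1: $18,224.18 +$420.00 interest = $18,644.18; pay $4,283.48 → $14,360.70
Payment period 2: $14,360.70 +$420.00 interest = $14,780.70; pay $4,283.48 → $10,497.22
Payment period 3: $10,497.22 +$420.00 interest = $10,917.22; pay $4,283.48 → $6,633.74
Payment period 4: $6,633.74 +$420.00 interest = $7,053.74; pay $4,283.48 → $2,770.26
Payment period 5: $2,770.26 +$420.00 interest = $3,190.26; pay $3,190.26 → $0.00
Total interest: $420.00 + $420.00 + $420.00 + $420.00 + $420.00 = $2,100.00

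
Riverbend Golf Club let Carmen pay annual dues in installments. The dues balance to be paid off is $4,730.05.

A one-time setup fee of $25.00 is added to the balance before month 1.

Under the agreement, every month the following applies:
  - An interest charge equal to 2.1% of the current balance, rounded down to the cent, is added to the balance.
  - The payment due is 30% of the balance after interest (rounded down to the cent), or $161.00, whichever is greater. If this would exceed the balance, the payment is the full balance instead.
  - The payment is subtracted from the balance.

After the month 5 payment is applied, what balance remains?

# | Opening | Interest | Payment | End bal
1 | $4,755.05 | $99.85 | $1,456.47 | $3,398.43
2 | $3,398.43 | $71.36 | $1,040.93 | $2,428.86
3 | $2,428.86 | $51.00 | $743.95 | $1,735.91
4 | $1,735.91 | $36.45 | $531.70 | $1,240.66
5 | $1,240.66 | $26.05 | $380.01 | $886.70

$886.70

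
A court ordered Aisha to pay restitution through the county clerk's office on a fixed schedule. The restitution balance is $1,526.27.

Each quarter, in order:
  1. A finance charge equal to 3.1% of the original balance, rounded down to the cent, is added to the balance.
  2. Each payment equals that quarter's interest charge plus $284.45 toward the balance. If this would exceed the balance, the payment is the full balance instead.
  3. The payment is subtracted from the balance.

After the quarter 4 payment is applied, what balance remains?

$388.47

Quarter 1: $1,526.27 +$47.31 interest = $1,573.58; pay $331.76 → $1,241.82
Quarter 2: $1,241.82 +$47.31 interest = $1,289.13; pay $331.76 → $957.37
Quarter 3: $957.37 +$47.31 interest = $1,004.68; pay $331.76 → $672.92
Quarter 4: $672.92 +$47.31 interest = $720.23; pay $331.76 → $388.47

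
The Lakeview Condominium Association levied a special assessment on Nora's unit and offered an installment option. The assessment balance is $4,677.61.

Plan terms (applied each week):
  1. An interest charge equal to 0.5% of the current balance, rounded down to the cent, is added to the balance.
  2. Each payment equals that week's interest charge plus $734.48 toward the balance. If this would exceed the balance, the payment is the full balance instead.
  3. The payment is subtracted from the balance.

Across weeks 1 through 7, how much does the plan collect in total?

$4,764.17

Week 1: opening $4,677.61; interest $23.38 → $4,700.99; payment $757.86; balance $3,943.13
Week 2: opening $3,943.13; interest $19.71 → $3,962.84; payment $754.19; balance $3,208.65
Week 3: opening $3,208.65; interest $16.04 → $3,224.69; payment $750.52; balance $2,474.17
Week 4: opening $2,474.17; interest $12.37 → $2,486.54; payment $746.85; balance $1,739.69
Week 5: opening $1,739.69; interest $8.69 → $1,748.38; payment $743.17; balance $1,005.21
Week 6: opening $1,005.21; interest $5.02 → $1,010.23; payment $739.50; balance $270.73
Week 7: opening $270.73; interest $1.35 → $272.08; payment $272.08; balance $0.00
Total paid: $4,764.17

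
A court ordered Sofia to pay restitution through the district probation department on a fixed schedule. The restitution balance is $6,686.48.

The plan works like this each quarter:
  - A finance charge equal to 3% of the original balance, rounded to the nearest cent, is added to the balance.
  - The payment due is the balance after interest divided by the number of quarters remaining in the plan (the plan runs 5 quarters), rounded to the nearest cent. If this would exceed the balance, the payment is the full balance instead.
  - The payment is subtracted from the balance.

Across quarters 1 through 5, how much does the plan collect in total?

$7,689.43

# | Opening | Interest | Payment | End bal
1 | $6,686.48 | $200.59 | $1,377.41 | $5,509.66
2 | $5,509.66 | $200.59 | $1,427.56 | $4,282.69
3 | $4,282.69 | $200.59 | $1,494.43 | $2,988.85
4 | $2,988.85 | $200.59 | $1,594.72 | $1,594.72
5 | $1,594.72 | $200.59 | $1,795.31 | $0.00
Total paid: $7,689.43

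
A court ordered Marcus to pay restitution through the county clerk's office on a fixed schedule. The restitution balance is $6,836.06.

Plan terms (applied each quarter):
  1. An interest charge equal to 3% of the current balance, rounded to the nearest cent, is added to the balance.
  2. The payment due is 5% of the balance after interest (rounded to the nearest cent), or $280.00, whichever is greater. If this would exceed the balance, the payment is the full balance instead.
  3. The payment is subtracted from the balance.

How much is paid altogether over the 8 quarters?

Quarter 1: opening $6,836.06; interest $205.08 → $7,041.14; payment $352.06; balance $6,689.08
Quarter 2: opening $6,689.08; interest $200.67 → $6,889.75; payment $344.49; balance $6,545.26
Quarter 3: opening $6,545.26; interest $196.36 → $6,741.62; payment $337.08; balance $6,404.54
Quarter 4: opening $6,404.54; interest $192.14 → $6,596.68; payment $329.83; balance $6,266.85
Quarter 5: opening $6,266.85; interest $188.01 → $6,454.86; payment $322.74; balance $6,132.12
Quarter 6: opening $6,132.12; interest $183.96 → $6,316.08; payment $315.80; balance $6,000.28
Quarter 7: opening $6,000.28; interest $180.01 → $6,180.29; payment $309.01; balance $5,871.28
Quarter 8: opening $5,871.28; interest $176.14 → $6,047.42; payment $302.37; balance $5,745.05
Total paid: $2,613.38

$2,613.38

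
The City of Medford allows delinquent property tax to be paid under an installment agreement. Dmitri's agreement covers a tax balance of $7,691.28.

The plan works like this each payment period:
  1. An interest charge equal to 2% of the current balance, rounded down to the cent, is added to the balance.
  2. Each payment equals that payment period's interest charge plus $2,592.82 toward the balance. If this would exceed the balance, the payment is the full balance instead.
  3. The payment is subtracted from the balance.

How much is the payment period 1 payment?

Payment period 1: opening $7,691.28; interest $153.82 → $7,845.10; payment $2,746.64; balance $5,098.46

$2,746.64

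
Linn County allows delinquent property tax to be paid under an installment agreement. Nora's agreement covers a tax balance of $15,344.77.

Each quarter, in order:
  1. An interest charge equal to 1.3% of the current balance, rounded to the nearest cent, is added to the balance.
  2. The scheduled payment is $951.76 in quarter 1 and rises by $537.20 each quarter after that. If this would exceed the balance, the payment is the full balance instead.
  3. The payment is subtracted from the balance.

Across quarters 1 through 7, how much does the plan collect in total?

$16,283.64

Quarter 1: $15,344.77 +$199.48 interest = $15,544.25; pay $951.76 → $14,592.49
Quarter 2: $14,592.49 +$189.70 interest = $14,782.19; pay $1,488.96 → $13,293.23
Quarter 3: $13,293.23 +$172.81 interest = $13,466.04; pay $2,026.16 → $11,439.88
Quarter 4: $11,439.88 +$148.72 interest = $11,588.60; pay $2,563.36 → $9,025.24
Quarter 5: $9,025.24 +$117.33 interest = $9,142.57; pay $3,100.56 → $6,042.01
Quarter 6: $6,042.01 +$78.55 interest = $6,120.56; pay $3,637.76 → $2,482.80
Quarter 7: $2,482.80 +$32.28 interest = $2,515.08; pay $2,515.08 → $0.00
Total paid: $16,283.64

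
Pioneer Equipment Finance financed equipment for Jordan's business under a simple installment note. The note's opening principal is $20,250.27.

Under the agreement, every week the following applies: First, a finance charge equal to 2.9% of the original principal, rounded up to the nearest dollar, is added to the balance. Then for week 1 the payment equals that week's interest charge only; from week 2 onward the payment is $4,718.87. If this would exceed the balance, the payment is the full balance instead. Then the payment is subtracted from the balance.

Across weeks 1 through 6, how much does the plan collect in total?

Week 1: $20,250.27 +$588.00 interest = $20,838.27; pay $588.00 → $20,250.27
Week 2: $20,250.27 +$588.00 interest = $20,838.27; pay $4,718.87 → $16,119.40
Week 3: $16,119.40 +$588.00 interest = $16,707.40; pay $4,718.87 → $11,988.53
Week 4: $11,988.53 +$588.00 interest = $12,576.53; pay $4,718.87 → $7,857.66
Week 5: $7,857.66 +$588.00 interest = $8,445.66; pay $4,718.87 → $3,726.79
Week 6: $3,726.79 +$588.00 interest = $4,314.79; pay $4,314.79 → $0.00
Total paid: $23,778.27

$23,778.27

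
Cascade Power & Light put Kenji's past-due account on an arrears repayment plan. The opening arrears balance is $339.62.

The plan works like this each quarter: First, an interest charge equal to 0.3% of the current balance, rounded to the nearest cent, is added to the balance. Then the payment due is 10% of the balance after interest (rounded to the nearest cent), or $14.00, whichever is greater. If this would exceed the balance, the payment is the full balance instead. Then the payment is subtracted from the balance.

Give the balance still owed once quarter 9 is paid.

Quarter 1: opening $339.62; interest $1.02 → $340.64; payment $34.06; balance $306.58
Quarter 2: opening $306.58; interest $0.92 → $307.50; payment $30.75; balance $276.75
Quarter 3: opening $276.75; interest $0.83 → $277.58; payment $27.76; balance $249.82
Quarter 4: opening $249.82; interest $0.75 → $250.57; payment $25.06; balance $225.51
Quarter 5: opening $225.51; interest $0.68 → $226.19; payment $22.62; balance $203.57
Quarter 6: opening $203.57; interest $0.61 → $204.18; payment $20.42; balance $183.76
Quarter 7: opening $183.76; interest $0.55 → $184.31; payment $18.43; balance $165.88
Quarter 8: opening $165.88; interest $0.50 → $166.38; payment $16.64; balance $149.74
Quarter 9: opening $149.74; interest $0.45 → $150.19; payment $15.02; balance $135.17

$135.17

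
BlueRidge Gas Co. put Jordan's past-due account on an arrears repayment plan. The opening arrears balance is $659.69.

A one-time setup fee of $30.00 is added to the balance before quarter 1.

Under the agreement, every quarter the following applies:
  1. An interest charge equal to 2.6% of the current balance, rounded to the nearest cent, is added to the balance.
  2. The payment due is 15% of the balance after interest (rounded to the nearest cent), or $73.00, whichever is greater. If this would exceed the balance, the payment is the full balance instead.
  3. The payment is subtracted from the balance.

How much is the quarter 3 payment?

$80.73

Quarter 1: opening $689.69; interest $17.93 → $707.62; payment $106.14; balance $601.48
Quarter 2: opening $601.48; interest $15.64 → $617.12; payment $92.57; balance $524.55
Quarter 3: opening $524.55; interest $13.64 → $538.19; payment $80.73; balance $457.46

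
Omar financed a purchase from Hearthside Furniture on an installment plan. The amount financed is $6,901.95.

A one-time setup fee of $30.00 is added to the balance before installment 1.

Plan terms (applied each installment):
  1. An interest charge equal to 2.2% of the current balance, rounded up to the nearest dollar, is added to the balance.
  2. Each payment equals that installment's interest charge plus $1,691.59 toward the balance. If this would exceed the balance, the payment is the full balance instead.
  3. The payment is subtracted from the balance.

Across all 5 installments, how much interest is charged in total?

Installment 1: opening $6,931.95; interest $153.00 → $7,084.95; payment $1,844.59; balance $5,240.36
Installment 2: opening $5,240.36; interest $116.00 → $5,356.36; payment $1,807.59; balance $3,548.77
Installment 3: opening $3,548.77; interest $79.00 → $3,627.77; payment $1,770.59; balance $1,857.18
Installment 4: opening $1,857.18; interest $41.00 → $1,898.18; payment $1,732.59; balance $165.59
Installment 5: opening $165.59; interest $4.00 → $169.59; payment $169.59; balance $0.00
Total interest: $153.00 + $116.00 + $79.00 + $41.00 + $4.00 = $393.00

$393.00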